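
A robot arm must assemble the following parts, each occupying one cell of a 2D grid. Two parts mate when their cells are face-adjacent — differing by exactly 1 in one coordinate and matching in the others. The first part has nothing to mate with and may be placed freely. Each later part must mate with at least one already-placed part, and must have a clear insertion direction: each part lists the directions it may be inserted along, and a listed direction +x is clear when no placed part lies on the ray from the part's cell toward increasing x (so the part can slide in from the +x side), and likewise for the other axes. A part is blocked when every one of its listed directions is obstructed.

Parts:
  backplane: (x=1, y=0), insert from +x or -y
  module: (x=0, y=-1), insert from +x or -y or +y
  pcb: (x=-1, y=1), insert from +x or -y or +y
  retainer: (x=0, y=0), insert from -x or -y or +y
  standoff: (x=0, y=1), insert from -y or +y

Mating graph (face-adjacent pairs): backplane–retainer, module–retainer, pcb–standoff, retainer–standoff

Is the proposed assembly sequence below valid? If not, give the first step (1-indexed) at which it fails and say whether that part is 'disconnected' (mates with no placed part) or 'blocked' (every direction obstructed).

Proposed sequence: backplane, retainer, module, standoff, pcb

Valid

1. backplane@(1, 0) [+x clear] — {backplane}
2. retainer@(0, 0) [-x clear] — {backplane, retainer}
3. module@(0, -1) [+x clear] — {backplane, module, retainer}
4. standoff@(0, 1) [+y clear] — {backplane, module, retainer, standoff}
5. pcb@(-1, 1) [-y clear] — {backplane, module, pcb, retainer, standoff}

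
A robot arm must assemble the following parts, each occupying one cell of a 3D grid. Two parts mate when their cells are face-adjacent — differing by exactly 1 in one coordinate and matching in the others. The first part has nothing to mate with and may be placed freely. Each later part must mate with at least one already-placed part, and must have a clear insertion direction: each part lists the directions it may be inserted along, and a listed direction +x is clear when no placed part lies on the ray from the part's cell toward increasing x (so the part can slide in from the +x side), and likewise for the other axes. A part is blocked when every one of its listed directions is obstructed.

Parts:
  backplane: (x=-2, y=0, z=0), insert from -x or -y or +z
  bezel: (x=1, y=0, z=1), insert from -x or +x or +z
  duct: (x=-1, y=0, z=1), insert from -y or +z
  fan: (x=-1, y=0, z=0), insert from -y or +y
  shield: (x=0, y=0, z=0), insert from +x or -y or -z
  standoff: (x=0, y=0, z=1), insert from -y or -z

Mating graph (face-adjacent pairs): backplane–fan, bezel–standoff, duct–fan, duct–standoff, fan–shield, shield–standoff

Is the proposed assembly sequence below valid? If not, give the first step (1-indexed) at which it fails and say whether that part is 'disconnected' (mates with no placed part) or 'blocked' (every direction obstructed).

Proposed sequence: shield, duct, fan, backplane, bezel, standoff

1. shield@(0, 0, 0) [+x clear] — {shield}
2. duct@(-1, 0, 1) — no placed neighbour ⇒ disconnected

Invalid at step 2 (disconnected)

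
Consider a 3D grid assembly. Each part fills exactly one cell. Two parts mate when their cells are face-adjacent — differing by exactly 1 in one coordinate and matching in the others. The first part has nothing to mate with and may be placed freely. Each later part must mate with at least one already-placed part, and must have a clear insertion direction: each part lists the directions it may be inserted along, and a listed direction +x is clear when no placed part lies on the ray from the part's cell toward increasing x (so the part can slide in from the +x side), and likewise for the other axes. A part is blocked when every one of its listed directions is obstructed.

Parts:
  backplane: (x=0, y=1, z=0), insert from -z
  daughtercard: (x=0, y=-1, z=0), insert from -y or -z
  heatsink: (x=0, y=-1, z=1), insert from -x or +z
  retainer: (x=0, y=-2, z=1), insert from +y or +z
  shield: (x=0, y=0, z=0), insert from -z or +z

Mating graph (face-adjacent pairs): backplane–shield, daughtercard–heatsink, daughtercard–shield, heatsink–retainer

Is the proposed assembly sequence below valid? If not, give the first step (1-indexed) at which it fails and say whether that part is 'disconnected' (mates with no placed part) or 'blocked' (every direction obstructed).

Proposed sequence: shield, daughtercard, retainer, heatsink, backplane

1. shield@(0, 0, 0) [-z clear] — {shield}
2. daughtercard@(0, -1, 0) [-y clear] — {daughtercard, shield}
3. retainer@(0, -2, 1) — no placed neighbour ⇒ disconnected

Invalid at step 3 (disconnected)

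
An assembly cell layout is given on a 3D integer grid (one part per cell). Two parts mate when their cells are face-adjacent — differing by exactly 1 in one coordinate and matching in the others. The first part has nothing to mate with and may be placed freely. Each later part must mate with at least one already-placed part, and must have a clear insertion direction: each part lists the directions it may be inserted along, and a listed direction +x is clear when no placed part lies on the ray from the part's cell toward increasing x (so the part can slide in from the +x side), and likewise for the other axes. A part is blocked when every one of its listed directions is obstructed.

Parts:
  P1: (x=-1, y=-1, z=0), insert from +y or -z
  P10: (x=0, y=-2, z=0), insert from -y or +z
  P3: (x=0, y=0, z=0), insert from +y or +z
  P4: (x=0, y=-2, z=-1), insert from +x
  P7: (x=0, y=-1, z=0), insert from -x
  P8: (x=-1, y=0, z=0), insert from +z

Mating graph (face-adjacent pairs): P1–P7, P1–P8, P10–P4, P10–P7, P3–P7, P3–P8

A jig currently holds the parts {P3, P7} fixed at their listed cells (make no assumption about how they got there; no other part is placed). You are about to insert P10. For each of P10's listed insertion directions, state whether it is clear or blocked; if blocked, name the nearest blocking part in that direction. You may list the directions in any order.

-y: ray from P10(0, -2, 0) has no placed part ⇒ clear
+z: ray from P10(0, -2, 0) has no placed part ⇒ clear

+z: clear; -y: clear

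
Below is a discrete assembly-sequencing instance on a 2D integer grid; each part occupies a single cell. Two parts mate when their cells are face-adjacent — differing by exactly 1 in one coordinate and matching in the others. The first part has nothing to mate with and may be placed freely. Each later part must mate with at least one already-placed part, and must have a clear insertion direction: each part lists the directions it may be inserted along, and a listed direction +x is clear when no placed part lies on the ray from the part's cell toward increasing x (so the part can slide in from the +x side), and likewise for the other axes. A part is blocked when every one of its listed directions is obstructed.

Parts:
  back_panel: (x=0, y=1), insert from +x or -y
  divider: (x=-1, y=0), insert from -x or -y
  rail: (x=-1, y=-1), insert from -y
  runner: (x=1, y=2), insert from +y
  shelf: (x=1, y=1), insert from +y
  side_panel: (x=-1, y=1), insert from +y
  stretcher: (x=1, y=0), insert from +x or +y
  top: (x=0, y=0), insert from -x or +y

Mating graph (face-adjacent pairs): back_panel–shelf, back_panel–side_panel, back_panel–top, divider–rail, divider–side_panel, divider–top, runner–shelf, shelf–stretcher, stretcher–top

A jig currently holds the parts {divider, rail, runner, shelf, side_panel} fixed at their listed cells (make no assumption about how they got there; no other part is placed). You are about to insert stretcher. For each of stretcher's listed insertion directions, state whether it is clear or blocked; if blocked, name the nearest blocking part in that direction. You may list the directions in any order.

+x: ray from stretcher(1, 0) has no placed part ⇒ clear
+y: nearest on ray is shelf@(1, 1) ⇒ blocked

+x: clear; +y: blocked by shelf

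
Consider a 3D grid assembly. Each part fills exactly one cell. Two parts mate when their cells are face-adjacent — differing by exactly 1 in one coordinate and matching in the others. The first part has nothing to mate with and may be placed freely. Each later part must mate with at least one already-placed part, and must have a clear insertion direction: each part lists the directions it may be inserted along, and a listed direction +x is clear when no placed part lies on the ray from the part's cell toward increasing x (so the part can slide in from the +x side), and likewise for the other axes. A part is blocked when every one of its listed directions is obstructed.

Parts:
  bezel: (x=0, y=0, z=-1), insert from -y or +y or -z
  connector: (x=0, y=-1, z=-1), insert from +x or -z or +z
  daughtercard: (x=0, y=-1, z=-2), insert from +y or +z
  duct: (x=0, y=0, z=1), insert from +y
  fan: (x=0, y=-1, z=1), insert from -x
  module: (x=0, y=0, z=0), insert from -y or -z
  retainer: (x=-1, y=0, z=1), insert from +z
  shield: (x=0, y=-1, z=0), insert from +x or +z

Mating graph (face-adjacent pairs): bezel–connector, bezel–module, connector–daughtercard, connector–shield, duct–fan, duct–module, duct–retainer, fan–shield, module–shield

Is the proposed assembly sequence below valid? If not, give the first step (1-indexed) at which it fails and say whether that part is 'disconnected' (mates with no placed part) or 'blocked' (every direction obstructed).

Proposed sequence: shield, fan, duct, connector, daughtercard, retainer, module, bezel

1. shield@(0, -1, 0) [+x clear] — {shield}
2. fan@(0, -1, 1) [-x clear] — {fan, shield}
3. duct@(0, 0, 1) [+y clear] — {duct, fan, shield}
4. connector@(0, -1, -1) [+x clear] — {connector, duct, fan, shield}
5. daughtercard@(0, -1, -2) [+y clear] — {connector, daughtercard, duct, fan, shield}
6. retainer@(-1, 0, 1) [+z clear] — {connector, daughtercard, duct, fan, retainer, shield}
7. module@(0, 0, 0) [-z clear] — {connector, daughtercard, duct, fan, module, retainer, shield}
8. bezel@(0, 0, -1) [+y clear] — {bezel, connector, daughtercard, duct, fan, module, retainer, shield}

Valid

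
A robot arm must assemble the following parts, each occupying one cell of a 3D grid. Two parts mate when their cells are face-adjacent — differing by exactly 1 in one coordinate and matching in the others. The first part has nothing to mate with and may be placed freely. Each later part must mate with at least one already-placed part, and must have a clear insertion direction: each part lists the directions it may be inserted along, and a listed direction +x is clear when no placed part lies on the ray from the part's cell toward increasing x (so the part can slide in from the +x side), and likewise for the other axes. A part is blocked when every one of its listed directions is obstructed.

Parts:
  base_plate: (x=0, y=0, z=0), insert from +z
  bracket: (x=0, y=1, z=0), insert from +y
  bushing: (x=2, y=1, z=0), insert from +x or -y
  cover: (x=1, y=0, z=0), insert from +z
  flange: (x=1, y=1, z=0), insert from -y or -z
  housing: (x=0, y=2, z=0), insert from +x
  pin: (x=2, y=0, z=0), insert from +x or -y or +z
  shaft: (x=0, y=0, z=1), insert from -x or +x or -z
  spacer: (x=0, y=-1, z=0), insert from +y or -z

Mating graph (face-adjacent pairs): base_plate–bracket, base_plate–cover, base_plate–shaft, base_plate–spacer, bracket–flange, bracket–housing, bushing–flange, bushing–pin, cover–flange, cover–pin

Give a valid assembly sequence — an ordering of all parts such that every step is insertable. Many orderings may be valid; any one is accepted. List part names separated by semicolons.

base_plate; bracket; flange; shaft; spacer; bushing; pin; housing; cover

1. base_plate@(0, 0, 0) [+z clear] — {base_plate}
2. bracket@(0, 1, 0) [+y clear] — {base_plate, bracket}
3. flange@(1, 1, 0) [-y clear] — {base_plate, bracket, flange}
4. shaft@(0, 0, 1) [-x clear] — {base_plate, bracket, flange, shaft}
5. spacer@(0, -1, 0) [-z clear] — {base_plate, bracket, flange, shaft, spacer}
6. bushing@(2, 1, 0) [+x clear] — {base_plate, bracket, bushing, flange, shaft, spacer}
7. pin@(2, 0, 0) [+x clear] — {base_plate, bracket, bushing, flange, pin, shaft, spacer}
8. housing@(0, 2, 0) [+x clear] — {base_plate, bracket, bushing, flange, housing, pin, shaft, spacer}
9. cover@(1, 0, 0) [+z clear] — {base_plate, bracket, bushing, cover, flange, housing, pin, shaft, spacer}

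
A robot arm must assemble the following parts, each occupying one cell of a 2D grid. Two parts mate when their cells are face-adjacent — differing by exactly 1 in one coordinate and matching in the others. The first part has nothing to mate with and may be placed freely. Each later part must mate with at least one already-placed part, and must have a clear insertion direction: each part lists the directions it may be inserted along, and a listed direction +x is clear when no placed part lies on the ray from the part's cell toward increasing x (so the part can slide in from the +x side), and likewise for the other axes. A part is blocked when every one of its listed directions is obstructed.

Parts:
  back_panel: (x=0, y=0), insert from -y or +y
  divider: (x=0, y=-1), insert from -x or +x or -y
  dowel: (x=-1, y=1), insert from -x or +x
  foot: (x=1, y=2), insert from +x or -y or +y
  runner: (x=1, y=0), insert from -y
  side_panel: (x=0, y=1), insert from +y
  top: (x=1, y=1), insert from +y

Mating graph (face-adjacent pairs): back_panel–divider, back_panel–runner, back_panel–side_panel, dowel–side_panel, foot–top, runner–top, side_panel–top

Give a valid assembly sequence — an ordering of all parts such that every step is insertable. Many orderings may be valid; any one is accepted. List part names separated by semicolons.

1. divider@(0, -1) [-x clear] — {divider}
2. back_panel@(0, 0) [+y clear] — {back_panel, divider}
3. side_panel@(0, 1) [+y clear] — {back_panel, divider, side_panel}
4. dowel@(-1, 1) [-x clear] — {back_panel, divider, dowel, side_panel}
5. top@(1, 1) [+y clear] — {back_panel, divider, dowel, side_panel, top}
6. foot@(1, 2) [+x clear] — {back_panel, divider, dowel, foot, side_panel, top}
7. runner@(1, 0) [-y clear] — {back_panel, divider, dowel, foot, runner, side_panel, top}

divider; back_panel; side_panel; dowel; top; foot; runner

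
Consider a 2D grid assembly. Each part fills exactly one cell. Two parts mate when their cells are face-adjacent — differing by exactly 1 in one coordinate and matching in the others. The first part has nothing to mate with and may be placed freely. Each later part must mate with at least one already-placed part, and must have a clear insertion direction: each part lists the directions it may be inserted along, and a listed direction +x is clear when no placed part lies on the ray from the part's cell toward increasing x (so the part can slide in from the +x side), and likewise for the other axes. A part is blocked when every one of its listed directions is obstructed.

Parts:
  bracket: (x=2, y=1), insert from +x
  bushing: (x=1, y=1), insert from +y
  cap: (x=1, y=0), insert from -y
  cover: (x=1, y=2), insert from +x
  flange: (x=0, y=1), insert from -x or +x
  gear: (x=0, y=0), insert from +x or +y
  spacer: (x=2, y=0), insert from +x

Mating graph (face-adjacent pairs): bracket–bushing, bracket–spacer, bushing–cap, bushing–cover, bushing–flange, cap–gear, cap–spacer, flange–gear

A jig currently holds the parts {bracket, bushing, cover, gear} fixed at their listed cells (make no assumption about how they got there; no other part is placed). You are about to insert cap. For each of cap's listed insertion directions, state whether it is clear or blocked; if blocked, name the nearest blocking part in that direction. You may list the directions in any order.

-y: clear

-y: ray from cap(1, 0) has no placed part ⇒ clear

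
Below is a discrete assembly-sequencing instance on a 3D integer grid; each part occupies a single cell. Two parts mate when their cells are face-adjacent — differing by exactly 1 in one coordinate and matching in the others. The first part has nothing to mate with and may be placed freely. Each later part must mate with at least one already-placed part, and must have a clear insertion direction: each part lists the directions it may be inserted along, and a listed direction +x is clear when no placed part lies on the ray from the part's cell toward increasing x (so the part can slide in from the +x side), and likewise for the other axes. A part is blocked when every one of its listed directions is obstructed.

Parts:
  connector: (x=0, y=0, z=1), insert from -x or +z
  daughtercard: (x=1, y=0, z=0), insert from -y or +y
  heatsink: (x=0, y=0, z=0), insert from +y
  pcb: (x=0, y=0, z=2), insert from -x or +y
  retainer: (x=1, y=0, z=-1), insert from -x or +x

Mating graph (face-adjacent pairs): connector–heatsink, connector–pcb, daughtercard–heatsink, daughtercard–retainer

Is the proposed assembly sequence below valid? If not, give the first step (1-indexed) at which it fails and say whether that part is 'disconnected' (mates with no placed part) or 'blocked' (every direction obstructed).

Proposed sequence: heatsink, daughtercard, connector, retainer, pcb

Valid

1. heatsink@(0, 0, 0) [+y clear] — {heatsink}
2. daughtercard@(1, 0, 0) [-y clear] — {daughtercard, heatsink}
3. connector@(0, 0, 1) [-x clear] — {connector, daughtercard, heatsink}
4. retainer@(1, 0, -1) [-x clear] — {connector, daughtercard, heatsink, retainer}
5. pcb@(0, 0, 2) [-x clear] — {connector, daughtercard, heatsink, pcb, retainer}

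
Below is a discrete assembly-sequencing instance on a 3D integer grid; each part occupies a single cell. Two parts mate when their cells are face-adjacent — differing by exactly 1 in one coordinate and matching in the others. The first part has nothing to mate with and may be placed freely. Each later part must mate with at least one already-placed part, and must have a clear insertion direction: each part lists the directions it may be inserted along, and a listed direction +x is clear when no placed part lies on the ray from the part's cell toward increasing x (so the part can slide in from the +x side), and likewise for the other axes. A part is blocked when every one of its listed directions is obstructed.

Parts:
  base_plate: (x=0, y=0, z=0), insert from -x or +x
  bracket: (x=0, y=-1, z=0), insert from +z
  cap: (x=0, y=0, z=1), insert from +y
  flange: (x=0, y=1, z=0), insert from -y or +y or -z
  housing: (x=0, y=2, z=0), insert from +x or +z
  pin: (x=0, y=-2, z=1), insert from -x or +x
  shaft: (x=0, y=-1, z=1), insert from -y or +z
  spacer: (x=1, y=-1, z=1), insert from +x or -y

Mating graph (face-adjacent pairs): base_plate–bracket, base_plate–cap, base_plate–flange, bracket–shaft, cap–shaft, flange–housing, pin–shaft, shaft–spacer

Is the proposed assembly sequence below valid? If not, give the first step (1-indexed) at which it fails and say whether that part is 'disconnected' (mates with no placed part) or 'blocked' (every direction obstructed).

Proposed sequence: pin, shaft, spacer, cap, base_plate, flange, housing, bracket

Invalid at step 8 (blocked)

1. pin@(0, -2, 1) [-x clear] — {pin}
2. shaft@(0, -1, 1) [+z clear] — {pin, shaft}
3. spacer@(1, -1, 1) [+x clear] — {pin, shaft, spacer}
4. cap@(0, 0, 1) [+y clear] — {cap, pin, shaft, spacer}
5. base_plate@(0, 0, 0) [-x clear] — {base_plate, cap, pin, shaft, spacer}
6. flange@(0, 1, 0) [+y clear] — {base_plate, cap, flange, pin, shaft, spacer}
7. housing@(0, 2, 0) [+x clear] — {base_plate, cap, flange, housing, pin, shaft, spacer}
8. bracket@(0, -1, 0) — +z all obstructed ⇒ blocked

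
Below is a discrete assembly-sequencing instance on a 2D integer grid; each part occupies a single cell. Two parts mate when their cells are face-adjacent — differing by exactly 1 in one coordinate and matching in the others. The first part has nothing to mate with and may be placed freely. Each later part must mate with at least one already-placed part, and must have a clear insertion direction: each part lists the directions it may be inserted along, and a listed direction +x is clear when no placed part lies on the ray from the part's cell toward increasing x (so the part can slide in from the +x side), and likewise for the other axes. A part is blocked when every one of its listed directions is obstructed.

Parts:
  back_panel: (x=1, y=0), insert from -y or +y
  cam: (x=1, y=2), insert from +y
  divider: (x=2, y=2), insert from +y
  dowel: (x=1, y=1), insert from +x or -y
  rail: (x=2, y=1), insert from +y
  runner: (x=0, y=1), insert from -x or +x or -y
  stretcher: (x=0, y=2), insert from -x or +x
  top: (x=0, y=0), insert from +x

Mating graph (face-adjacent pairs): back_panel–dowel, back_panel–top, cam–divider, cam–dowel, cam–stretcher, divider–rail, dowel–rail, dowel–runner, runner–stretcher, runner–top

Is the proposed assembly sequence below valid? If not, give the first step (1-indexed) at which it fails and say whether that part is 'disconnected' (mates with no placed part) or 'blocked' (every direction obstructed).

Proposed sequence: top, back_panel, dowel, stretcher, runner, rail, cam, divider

Invalid at step 4 (disconnected)

1. top@(0, 0) [+x clear] — {top}
2. back_panel@(1, 0) [-y clear] — {back_panel, top}
3. dowel@(1, 1) [+x clear] — {back_panel, dowel, top}
4. stretcher@(0, 2) — no placed neighbour ⇒ disconnected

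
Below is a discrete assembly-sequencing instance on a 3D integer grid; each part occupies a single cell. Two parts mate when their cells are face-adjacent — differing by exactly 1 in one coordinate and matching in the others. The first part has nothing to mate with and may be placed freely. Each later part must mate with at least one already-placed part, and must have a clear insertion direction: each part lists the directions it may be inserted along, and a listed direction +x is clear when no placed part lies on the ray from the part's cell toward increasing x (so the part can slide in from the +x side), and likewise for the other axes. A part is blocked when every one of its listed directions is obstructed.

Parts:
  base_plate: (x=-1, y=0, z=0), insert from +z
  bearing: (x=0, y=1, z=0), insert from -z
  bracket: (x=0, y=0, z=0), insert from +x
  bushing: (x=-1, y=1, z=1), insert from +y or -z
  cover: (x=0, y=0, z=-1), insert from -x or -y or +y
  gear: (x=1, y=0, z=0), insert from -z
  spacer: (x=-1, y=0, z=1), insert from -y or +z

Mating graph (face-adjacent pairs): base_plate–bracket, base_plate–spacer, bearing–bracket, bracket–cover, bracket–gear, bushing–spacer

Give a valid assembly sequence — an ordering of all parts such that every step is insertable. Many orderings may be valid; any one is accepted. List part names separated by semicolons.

1. base_plate@(-1, 0, 0) [+z clear] — {base_plate}
2. bracket@(0, 0, 0) [+x clear] — {base_plate, bracket}
3. bearing@(0, 1, 0) [-z clear] — {base_plate, bearing, bracket}
4. spacer@(-1, 0, 1) [-y clear] — {base_plate, bearing, bracket, spacer}
5. bushing@(-1, 1, 1) [+y clear] — {base_plate, bearing, bracket, bushing, spacer}
6. gear@(1, 0, 0) [-z clear] — {base_plate, bearing, bracket, bushing, gear, spacer}
7. cover@(0, 0, -1) [-x clear] — {base_plate, bearing, bracket, bushing, cover, gear, spacer}

base_plate; bracket; bearing; spacer; bushing; gear; cover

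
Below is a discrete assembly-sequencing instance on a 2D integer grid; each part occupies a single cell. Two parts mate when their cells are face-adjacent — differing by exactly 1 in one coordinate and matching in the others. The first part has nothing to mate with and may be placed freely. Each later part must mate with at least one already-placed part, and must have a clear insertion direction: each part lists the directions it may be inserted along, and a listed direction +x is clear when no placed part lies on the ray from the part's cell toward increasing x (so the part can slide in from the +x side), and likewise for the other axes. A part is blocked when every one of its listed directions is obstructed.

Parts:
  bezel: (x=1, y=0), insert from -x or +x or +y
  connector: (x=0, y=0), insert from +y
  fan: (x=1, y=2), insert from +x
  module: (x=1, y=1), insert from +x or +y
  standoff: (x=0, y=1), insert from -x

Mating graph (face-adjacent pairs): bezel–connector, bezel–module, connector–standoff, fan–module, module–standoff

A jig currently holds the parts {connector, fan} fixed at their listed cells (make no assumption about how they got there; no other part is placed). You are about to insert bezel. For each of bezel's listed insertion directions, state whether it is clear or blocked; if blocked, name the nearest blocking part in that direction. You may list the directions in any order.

-x: nearest on ray is connector@(0, 0) ⇒ blocked
+x: ray from bezel(1, 0) has no placed part ⇒ clear
+y: nearest on ray is fan@(1, 2) ⇒ blocked

+x: clear; +y: blocked by fan; -x: blocked by connector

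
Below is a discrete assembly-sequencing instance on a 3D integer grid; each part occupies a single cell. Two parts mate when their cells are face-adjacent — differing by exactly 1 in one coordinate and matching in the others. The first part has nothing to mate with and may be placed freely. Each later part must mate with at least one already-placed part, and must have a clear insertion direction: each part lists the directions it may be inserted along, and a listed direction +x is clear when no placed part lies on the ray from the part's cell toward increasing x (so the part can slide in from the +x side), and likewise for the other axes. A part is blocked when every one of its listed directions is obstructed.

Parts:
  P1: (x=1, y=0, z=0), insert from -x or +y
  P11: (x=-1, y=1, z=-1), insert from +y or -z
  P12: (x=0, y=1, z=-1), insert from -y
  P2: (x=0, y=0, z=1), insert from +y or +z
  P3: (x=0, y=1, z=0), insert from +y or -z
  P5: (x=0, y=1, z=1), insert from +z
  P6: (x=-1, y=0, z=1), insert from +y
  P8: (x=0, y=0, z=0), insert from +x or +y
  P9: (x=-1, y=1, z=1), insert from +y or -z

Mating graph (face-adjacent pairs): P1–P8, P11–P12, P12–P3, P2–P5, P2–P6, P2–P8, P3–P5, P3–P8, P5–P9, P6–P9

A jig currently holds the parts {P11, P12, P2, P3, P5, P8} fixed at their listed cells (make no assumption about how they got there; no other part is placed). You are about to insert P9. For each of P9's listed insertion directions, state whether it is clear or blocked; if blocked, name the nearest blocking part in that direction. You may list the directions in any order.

+y: clear; -z: blocked by P11

+y: ray from P9(-1, 1, 1) has no placed part ⇒ clear
-z: nearest on ray is P11@(-1, 1, -1) ⇒ blocked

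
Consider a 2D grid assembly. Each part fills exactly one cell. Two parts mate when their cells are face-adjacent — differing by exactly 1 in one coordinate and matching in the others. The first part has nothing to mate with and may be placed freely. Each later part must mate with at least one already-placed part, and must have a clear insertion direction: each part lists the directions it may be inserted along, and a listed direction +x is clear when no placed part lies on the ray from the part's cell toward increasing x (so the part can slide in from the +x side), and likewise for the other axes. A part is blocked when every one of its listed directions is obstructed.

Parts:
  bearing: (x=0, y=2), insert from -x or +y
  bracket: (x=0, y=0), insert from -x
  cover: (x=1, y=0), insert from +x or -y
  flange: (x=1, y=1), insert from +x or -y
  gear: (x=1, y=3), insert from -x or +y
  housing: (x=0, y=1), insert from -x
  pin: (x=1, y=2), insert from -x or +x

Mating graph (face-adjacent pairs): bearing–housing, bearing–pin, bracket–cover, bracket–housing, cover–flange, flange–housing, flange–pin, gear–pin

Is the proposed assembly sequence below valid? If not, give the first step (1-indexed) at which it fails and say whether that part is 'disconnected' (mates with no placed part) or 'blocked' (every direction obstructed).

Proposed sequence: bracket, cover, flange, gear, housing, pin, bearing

Invalid at step 4 (disconnected)

1. bracket@(0, 0) [-x clear] — {bracket}
2. cover@(1, 0) [+x clear] — {bracket, cover}
3. flange@(1, 1) [+x clear] — {bracket, cover, flange}
4. gear@(1, 3) — no placed neighbour ⇒ disconnected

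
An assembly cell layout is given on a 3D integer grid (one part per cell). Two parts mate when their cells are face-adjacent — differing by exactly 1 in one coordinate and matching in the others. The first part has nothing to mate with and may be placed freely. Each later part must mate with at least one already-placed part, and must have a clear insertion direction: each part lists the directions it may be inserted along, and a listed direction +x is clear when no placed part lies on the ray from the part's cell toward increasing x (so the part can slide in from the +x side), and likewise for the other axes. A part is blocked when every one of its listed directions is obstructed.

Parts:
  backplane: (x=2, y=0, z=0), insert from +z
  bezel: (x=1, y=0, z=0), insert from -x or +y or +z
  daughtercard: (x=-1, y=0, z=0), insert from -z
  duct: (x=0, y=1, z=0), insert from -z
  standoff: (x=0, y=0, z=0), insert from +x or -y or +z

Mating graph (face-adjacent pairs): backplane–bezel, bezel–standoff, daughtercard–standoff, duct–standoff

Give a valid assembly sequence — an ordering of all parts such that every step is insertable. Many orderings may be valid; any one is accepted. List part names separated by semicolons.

backplane; bezel; standoff; duct; daughtercard

1. backplane@(2, 0, 0) [+z clear] — {backplane}
2. bezel@(1, 0, 0) [-x clear] — {backplane, bezel}
3. standoff@(0, 0, 0) [-y clear] — {backplane, bezel, standoff}
4. duct@(0, 1, 0) [-z clear] — {backplane, bezel, duct, standoff}
5. daughtercard@(-1, 0, 0) [-z clear] — {backplane, bezel, daughtercard, duct, standoff}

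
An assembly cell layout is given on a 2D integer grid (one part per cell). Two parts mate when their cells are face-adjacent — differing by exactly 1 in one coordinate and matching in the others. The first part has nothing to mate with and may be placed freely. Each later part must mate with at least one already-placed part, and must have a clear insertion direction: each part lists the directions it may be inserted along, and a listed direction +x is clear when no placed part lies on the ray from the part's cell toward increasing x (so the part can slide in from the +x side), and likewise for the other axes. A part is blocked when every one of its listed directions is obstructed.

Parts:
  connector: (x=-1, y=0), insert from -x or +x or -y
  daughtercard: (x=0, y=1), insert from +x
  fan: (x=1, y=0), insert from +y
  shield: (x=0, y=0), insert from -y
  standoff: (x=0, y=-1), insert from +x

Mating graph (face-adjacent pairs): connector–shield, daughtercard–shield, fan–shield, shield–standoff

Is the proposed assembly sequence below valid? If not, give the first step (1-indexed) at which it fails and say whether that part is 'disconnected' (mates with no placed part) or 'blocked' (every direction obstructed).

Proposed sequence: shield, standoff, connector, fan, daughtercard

1. shield@(0, 0) [-y clear] — {shield}
2. standoff@(0, -1) [+x clear] — {shield, standoff}
3. connector@(-1, 0) [-x clear] — {connector, shield, standoff}
4. fan@(1, 0) [+y clear] — {connector, fan, shield, standoff}
5. daughtercard@(0, 1) [+x clear] — {connector, daughtercard, fan, shield, standoff}

Valid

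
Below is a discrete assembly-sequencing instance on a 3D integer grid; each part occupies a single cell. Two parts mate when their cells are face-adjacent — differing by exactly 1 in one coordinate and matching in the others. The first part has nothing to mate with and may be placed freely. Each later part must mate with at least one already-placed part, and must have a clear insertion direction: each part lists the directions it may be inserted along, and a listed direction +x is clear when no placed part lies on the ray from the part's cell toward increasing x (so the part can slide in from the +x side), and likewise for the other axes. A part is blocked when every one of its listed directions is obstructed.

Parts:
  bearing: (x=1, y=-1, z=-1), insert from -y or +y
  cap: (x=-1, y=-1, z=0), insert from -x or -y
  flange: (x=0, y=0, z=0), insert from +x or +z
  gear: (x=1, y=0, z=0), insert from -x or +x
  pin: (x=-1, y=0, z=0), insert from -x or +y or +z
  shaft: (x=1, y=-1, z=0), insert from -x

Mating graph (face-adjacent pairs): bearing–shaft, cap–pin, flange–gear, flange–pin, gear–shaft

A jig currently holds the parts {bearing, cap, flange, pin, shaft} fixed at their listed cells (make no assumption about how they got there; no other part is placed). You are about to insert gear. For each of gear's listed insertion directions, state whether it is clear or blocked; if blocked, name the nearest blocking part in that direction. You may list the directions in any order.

+x: clear; -x: blocked by flange

-x: nearest on ray is flange@(0, 0, 0) ⇒ blocked
+x: ray from gear(1, 0, 0) has no placed part ⇒ clear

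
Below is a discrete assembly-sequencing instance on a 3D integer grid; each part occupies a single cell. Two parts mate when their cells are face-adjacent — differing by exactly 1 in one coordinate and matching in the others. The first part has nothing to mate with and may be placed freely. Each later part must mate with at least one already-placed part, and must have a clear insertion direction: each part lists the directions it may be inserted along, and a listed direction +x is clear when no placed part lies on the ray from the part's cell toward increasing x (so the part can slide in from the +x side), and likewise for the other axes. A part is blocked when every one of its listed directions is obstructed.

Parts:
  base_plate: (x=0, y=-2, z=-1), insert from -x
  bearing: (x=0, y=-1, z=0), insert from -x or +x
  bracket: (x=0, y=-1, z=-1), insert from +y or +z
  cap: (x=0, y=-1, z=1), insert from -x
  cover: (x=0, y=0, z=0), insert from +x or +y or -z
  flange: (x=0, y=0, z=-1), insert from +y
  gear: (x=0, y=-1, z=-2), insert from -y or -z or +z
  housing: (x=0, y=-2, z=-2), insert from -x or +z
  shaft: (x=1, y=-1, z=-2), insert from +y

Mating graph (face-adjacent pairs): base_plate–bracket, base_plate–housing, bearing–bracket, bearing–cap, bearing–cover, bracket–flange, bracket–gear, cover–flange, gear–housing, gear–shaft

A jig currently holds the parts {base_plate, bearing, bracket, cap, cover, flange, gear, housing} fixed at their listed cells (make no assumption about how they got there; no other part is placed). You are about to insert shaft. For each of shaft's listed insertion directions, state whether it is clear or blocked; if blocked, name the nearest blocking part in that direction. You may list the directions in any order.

+y: ray from shaft(1, -1, -2) has no placed part ⇒ clear

+y: clear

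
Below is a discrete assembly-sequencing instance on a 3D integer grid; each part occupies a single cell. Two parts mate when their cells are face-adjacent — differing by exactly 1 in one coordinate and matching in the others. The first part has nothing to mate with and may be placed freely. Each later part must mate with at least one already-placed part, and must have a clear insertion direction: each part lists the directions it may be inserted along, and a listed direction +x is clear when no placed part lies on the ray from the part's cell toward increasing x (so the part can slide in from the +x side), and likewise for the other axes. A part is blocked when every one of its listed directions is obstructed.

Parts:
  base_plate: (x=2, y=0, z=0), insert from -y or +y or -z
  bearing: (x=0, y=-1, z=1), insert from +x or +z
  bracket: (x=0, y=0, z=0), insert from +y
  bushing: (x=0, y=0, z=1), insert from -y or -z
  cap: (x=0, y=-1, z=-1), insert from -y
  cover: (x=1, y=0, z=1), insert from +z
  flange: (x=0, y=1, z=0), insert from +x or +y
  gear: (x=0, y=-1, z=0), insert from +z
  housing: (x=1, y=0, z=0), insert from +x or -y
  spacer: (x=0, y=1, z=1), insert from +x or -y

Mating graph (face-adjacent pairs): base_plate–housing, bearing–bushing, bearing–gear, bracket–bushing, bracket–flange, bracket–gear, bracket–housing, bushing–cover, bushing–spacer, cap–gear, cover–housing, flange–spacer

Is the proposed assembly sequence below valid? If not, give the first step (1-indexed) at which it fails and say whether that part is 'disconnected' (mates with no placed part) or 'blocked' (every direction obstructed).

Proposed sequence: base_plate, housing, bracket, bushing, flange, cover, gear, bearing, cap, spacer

1. base_plate@(2, 0, 0) [-y clear] — {base_plate}
2. housing@(1, 0, 0) [-y clear] — {base_plate, housing}
3. bracket@(0, 0, 0) [+y clear] — {base_plate, bracket, housing}
4. bushing@(0, 0, 1) [-y clear] — {base_plate, bracket, bushing, housing}
5. flange@(0, 1, 0) [+x clear] — {base_plate, bracket, bushing, flange, housing}
6. cover@(1, 0, 1) [+z clear] — {base_plate, bracket, bushing, cover, flange, housing}
7. gear@(0, -1, 0) [+z clear] — {base_plate, bracket, bushing, cover, flange, gear, housing}
8. bearing@(0, -1, 1) [+x clear] — {base_plate, bearing, bracket, bushing, cover, flange, gear, housing}
9. cap@(0, -1, -1) [-y clear] — {base_plate, bearing, bracket, bushing, cap, cover, flange, gear, housing}
10. spacer@(0, 1, 1) [+x clear] — {base_plate, bearing, bracket, bushing, cap, cover, flange, gear, housing, spacer}

Valid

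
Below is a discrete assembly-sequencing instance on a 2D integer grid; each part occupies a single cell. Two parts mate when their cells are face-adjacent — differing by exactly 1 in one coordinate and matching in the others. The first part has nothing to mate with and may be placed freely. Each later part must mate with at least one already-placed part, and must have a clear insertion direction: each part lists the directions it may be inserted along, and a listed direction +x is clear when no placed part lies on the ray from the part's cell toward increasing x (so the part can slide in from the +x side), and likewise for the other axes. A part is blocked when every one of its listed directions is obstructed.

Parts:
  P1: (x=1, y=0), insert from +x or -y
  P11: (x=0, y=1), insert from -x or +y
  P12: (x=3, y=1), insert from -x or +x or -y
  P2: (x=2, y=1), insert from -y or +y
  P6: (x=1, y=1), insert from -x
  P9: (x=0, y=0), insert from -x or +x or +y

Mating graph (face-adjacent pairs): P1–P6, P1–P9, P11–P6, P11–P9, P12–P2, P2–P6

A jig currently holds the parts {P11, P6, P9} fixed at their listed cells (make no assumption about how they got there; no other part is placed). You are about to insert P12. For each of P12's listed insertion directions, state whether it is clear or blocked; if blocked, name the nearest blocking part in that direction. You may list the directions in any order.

-x: nearest on ray is P6@(1, 1) ⇒ blocked
+x: ray from P12(3, 1) has no placed part ⇒ clear
-y: ray from P12(3, 1) has no placed part ⇒ clear

+x: clear; -x: blocked by P6; -y: clear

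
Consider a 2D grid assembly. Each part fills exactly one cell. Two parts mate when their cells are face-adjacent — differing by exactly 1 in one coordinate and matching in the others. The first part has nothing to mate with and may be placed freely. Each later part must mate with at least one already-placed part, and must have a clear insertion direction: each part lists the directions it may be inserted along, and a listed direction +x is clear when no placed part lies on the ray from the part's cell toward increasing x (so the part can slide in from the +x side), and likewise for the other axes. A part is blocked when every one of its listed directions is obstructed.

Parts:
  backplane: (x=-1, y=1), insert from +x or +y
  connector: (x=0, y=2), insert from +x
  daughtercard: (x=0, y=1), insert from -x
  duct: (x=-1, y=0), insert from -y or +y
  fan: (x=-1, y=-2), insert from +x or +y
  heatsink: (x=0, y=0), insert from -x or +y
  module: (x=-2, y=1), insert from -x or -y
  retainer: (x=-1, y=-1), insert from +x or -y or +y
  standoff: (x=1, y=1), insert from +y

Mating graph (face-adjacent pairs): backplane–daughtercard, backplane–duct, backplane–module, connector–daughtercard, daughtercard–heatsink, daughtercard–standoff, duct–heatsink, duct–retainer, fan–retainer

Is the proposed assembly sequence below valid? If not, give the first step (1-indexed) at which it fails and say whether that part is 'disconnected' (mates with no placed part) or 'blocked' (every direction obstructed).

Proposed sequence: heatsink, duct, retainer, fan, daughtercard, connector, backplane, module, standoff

1. heatsink@(0, 0) [-x clear] — {heatsink}
2. duct@(-1, 0) [-y clear] — {duct, heatsink}
3. retainer@(-1, -1) [+x clear] — {duct, heatsink, retainer}
4. fan@(-1, -2) [+x clear] — {duct, fan, heatsink, retainer}
5. daughtercard@(0, 1) [-x clear] — {daughtercard, duct, fan, heatsink, retainer}
6. connector@(0, 2) [+x clear] — {connector, daughtercard, duct, fan, heatsink, retainer}
7. backplane@(-1, 1) [+y clear] — {backplane, connector, daughtercard, duct, fan, heatsink, retainer}
8. module@(-2, 1) [-x clear] — {backplane, connector, daughtercard, duct, fan, heatsink, module, retainer}
9. standoff@(1, 1) [+y clear] — {backplane, connector, daughtercard, duct, fan, heatsink, module, retainer, standoff}

Valid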